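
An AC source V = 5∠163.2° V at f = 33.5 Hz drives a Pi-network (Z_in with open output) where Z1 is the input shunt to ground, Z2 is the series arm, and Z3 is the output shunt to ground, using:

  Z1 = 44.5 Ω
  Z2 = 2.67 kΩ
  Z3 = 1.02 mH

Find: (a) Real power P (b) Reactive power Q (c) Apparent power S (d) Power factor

Step 1 — Angular frequency: ω = 2π·f = 2π·33.5 = 210.5 rad/s.
Step 2 — Component impedances:
  Z1: Z = R = 44.5 Ω
  Z2: Z = R = 2670 Ω
  Z3: Z = jωL = j·210.5·0.00102 = 0 + j0.2147 Ω
Step 3 — With open output, the series arm Z2 and the output shunt Z3 appear in series to ground: Z2 + Z3 = 2670 + j0.2147 Ω.
Step 4 — Parallel with input shunt Z1: Z_in = Z1 || (Z2 + Z3) = 43.77 + j5.77e-05 Ω = 43.77∠0.0° Ω.
Step 5 — Source phasor: V = 5∠163.2° V = -4.787 + j1.445 V.
Step 6 — Current: I = V / Z = -0.1094 + j0.03302 A = 0.1142∠163.2° A.
Step 7 — Complex power: S = V·I* = 0.5712 + j7.529e-07 VA.
Step 8 — Real power: P = Re(S) = 0.5712 W.
Step 9 — Reactive power: Q = Im(S) = 7.529e-07 VAR.
Step 10 — Apparent power: |S| = 0.5712 VA.
Step 11 — Power factor: PF = P/|S| = 1 (lagging).

(a) P = 0.5712 W  (b) Q = 7.529e-07 VAR  (c) S = 0.5712 VA  (d) PF = 1 (lagging)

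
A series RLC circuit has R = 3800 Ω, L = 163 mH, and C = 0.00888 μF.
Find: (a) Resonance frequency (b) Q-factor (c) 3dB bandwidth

Step 1 — Resonance: ω₀ = 1/√(LC) = 1/√(0.163·8.88e-09) = 2.628e+04 rad/s.
Step 2 — f₀ = ω₀/(2π) = 4183 Hz.
Step 3 — Series Q: Q = ω₀L/R = 2.628e+04·0.163/3800 = 1.127.
Step 4 — Bandwidth: Δω = ω₀/Q = 2.331e+04 rad/s; BW = Δω/(2π) = 3710 Hz.

(a) f₀ = 4183 Hz  (b) Q = 1.127  (c) BW = 3710 Hz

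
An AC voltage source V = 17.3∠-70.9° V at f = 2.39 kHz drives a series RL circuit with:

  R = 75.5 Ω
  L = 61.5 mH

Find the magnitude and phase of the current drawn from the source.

Step 1 — Angular frequency: ω = 2π·f = 2π·2390 = 1.502e+04 rad/s.
Step 2 — Component impedances:
  R: Z = R = 75.5 Ω
  L: Z = jωL = j·1.502e+04·0.0615 = 0 + j923.5 Ω
Step 3 — Series combination: Z_total = R + L = 75.5 + j923.5 Ω = 926.6∠85.3° Ω.
Step 4 — Source phasor: V = 17.3∠-70.9° V = 5.661 - j16.35 V.
Step 5 — Ohm's law: I = V / Z_total = (5.661 - j16.35) / (75.5 + j923.5) = -0.01709 - j0.007526 A.
Step 6 — Convert to polar: |I| = 0.01867 A, ∠I = -156.2°.

I = 0.01867∠-156.2° A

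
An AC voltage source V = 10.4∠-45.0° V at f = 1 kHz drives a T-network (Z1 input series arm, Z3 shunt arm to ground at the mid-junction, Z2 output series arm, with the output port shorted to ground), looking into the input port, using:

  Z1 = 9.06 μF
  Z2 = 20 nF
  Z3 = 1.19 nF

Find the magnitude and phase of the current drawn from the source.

Step 1 — Angular frequency: ω = 2π·f = 2π·1000 = 6283 rad/s.
Step 2 — Component impedances:
  Z1: Z = 1/(jωC) = -j/(ω·C) = 0 - j17.57 Ω
  Z2: Z = 1/(jωC) = -j/(ω·C) = 0 - j7958 Ω
  Z3: Z = 1/(jωC) = -j/(ω·C) = 0 - j1.337e+05 Ω
Step 3 — With the output port shorted to ground, the output series arm Z2 runs from the junction to ground; the shunt arm Z3 also runs from the junction to ground. They appear in parallel: Z3 || Z2 = 0 - j7511 Ω.
Step 4 — Series with input arm Z1: Z_in = Z1 + (Z3 || Z2) = 0 - j7528 Ω = 7528∠-90.0° Ω.
Step 5 — Source phasor: V = 10.4∠-45.0° V = 7.354 - j7.354 V.
Step 6 — Ohm's law: I = V / Z_total = (7.354 - j7.354) / (0 - j7528) = 0.0009768 + j0.0009768 A.
Step 7 — Convert to polar: |I| = 0.001381 A, ∠I = 45.0°.

I = 0.001381∠45.0° A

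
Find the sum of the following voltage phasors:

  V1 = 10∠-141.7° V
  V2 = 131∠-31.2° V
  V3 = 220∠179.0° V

Step 1 — Convert each phasor to rectangular form:
  V1 = 10·(cos(-141.7°) + j·sin(-141.7°)) = -7.848 - j6.198 V
  V2 = 131·(cos(-31.2°) + j·sin(-31.2°)) = 112.1 - j67.86 V
  V3 = 220·(cos(179.0°) + j·sin(179.0°)) = -220 + j3.84 V
Step 2 — Sum components: V_total = -115.8 - j70.22 V.
Step 3 — Convert to polar: |V_total| = 135.4 V, ∠V_total = -148.8°.

V_total = 135.4∠-148.8° V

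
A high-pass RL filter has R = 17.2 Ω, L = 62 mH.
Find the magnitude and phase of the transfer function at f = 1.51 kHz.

Step 1 — Angular frequency: ω = 2π·1510 = 9488 rad/s.
Step 2 — Transfer function: H(jω) = jωL/(R + jωL).
Step 3 — Numerator jωL = j·588.2; denominator R + jωL = 17.2 + j588.2.
Step 4 — H = 0.9991 + j0.02922.
Step 5 — Magnitude: |H| = 0.9996 (-0.0 dB); phase: φ = 1.7°.

|H| = 0.9996 (-0.0 dB), φ = 1.7°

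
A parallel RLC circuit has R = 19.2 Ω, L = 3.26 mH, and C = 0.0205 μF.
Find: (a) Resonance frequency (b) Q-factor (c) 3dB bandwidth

Step 1 — Resonance: ω₀ = 1/√(LC) = 1/√(0.00326·2.05e-08) = 1.223e+05 rad/s.
Step 2 — f₀ = ω₀/(2π) = 1.947e+04 Hz.
Step 3 — Parallel Q: Q = R/(ω₀L) = 19.2/(1.223e+05·0.00326) = 0.04815.
Step 4 — Bandwidth: Δω = ω₀/Q = 2.541e+06 rad/s; BW = Δω/(2π) = 4.044e+05 Hz.

(a) f₀ = 1.947e+04 Hz  (b) Q = 0.04815  (c) BW = 4.044e+05 Hz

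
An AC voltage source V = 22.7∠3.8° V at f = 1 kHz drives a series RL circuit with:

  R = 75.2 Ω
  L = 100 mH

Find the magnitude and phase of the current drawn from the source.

Step 1 — Angular frequency: ω = 2π·f = 2π·1000 = 6283 rad/s.
Step 2 — Component impedances:
  R: Z = R = 75.2 Ω
  L: Z = jωL = j·6283·0.1 = 0 + j628.3 Ω
Step 3 — Series combination: Z_total = R + L = 75.2 + j628.3 Ω = 632.8∠83.2° Ω.
Step 4 — Source phasor: V = 22.7∠3.8° V = 22.65 + j1.504 V.
Step 5 — Ohm's law: I = V / Z_total = (22.65 + j1.504) / (75.2 + j628.3) = 0.006614 - j0.03526 A.
Step 6 — Convert to polar: |I| = 0.03587 A, ∠I = -79.4°.

I = 0.03587∠-79.4° A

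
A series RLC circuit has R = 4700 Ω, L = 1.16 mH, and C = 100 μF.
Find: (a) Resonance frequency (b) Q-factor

Step 1 — Resonance condition Im(Z)=0 gives ω₀ = 1/√(LC).
Step 2 — ω₀ = 1/√(0.00116·0.0001) = 2936 rad/s.
Step 3 — f₀ = ω₀/(2π) = 467.3 Hz.
Step 4 — Series Q: Q = ω₀L/R = 2936·0.00116/4700 = 0.0007247.

(a) f₀ = 467.3 Hz  (b) Q = 0.0007247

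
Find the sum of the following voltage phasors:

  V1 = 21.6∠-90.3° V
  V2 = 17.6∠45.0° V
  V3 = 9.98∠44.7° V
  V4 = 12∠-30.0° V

Step 1 — Convert each phasor to rectangular form:
  V1 = 21.6·(cos(-90.3°) + j·sin(-90.3°)) = -0.1131 - j21.6 V
  V2 = 17.6·(cos(45.0°) + j·sin(45.0°)) = 12.45 + j12.45 V
  V3 = 9.98·(cos(44.7°) + j·sin(44.7°)) = 7.094 + j7.02 V
  V4 = 12·(cos(-30.0°) + j·sin(-30.0°)) = 10.39 - j6 V
Step 2 — Sum components: V_total = 29.82 - j8.135 V.
Step 3 — Convert to polar: |V_total| = 30.91 V, ∠V_total = -15.3°.

V_total = 30.91∠-15.3° V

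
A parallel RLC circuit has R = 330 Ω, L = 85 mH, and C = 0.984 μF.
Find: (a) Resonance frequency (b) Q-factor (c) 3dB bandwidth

Step 1 — Resonance: ω₀ = 1/√(LC) = 1/√(0.085·9.84e-07) = 3458 rad/s.
Step 2 — f₀ = ω₀/(2π) = 550.3 Hz.
Step 3 — Parallel Q: Q = R/(ω₀L) = 330/(3458·0.085) = 1.123.
Step 4 — Bandwidth: Δω = ω₀/Q = 3080 rad/s; BW = Δω/(2π) = 490.1 Hz.

(a) f₀ = 550.3 Hz  (b) Q = 1.123  (c) BW = 490.1 Hz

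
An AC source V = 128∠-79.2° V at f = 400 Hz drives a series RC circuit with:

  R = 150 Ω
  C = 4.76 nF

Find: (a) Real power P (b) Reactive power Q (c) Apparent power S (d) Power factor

Step 1 — Angular frequency: ω = 2π·f = 2π·400 = 2513 rad/s.
Step 2 — Component impedances:
  R: Z = R = 150 Ω
  C: Z = 1/(jωC) = -j/(ω·C) = 0 - j8.359e+04 Ω
Step 3 — Series combination: Z_total = R + C = 150 - j8.359e+04 Ω = 8.359e+04∠-89.9° Ω.
Step 4 — Source phasor: V = 128∠-79.2° V = 23.98 - j125.7 V.
Step 5 — Current: I = V / Z = 0.001505 + j0.0002842 A = 0.001531∠10.7° A.
Step 6 — Complex power: S = V·I* = 0.0003517 - j0.196 VA.
Step 7 — Real power: P = Re(S) = 0.0003517 W.
Step 8 — Reactive power: Q = Im(S) = -0.196 VAR.
Step 9 — Apparent power: |S| = 0.196 VA.
Step 10 — Power factor: PF = P/|S| = 0.001794 (leading).

(a) P = 0.0003517 W  (b) Q = -0.196 VAR  (c) S = 0.196 VA  (d) PF = 0.001794 (leading)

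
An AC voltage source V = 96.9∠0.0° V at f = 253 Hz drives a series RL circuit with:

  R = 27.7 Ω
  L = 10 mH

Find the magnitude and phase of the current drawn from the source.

Step 1 — Angular frequency: ω = 2π·f = 2π·253 = 1590 rad/s.
Step 2 — Component impedances:
  R: Z = R = 27.7 Ω
  L: Z = jωL = j·1590·0.01 = 0 + j15.9 Ω
Step 3 — Series combination: Z_total = R + L = 27.7 + j15.9 Ω = 31.94∠29.9° Ω.
Step 4 — Source phasor: V = 96.9∠0.0° V = 96.9 V.
Step 5 — Ohm's law: I = V / Z_total = (96.9) / (27.7 + j15.9) = 2.632 - j1.51 A.
Step 6 — Convert to polar: |I| = 3.034 A, ∠I = -29.9°.

I = 3.034∠-29.9° A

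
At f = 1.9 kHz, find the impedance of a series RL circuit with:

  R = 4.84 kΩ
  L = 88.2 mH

Step 1 — Angular frequency: ω = 2π·f = 2π·1900 = 1.194e+04 rad/s.
Step 2 — Component impedances:
  R: Z = R = 4840 Ω
  L: Z = jωL = j·1.194e+04·0.0882 = 0 + j1053 Ω
Step 3 — Series combination: Z_total = R + L = 4840 + j1053 Ω = 4953∠12.3° Ω.

Z = 4840 + j1053 Ω = 4953∠12.3° Ω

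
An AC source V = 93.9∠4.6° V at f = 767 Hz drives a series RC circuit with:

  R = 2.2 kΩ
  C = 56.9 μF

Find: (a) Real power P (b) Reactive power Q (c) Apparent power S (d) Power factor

Step 1 — Angular frequency: ω = 2π·f = 2π·767 = 4819 rad/s.
Step 2 — Component impedances:
  R: Z = R = 2200 Ω
  C: Z = 1/(jωC) = -j/(ω·C) = 0 - j3.647 Ω
Step 3 — Series combination: Z_total = R + C = 2200 - j3.647 Ω = 2200∠-0.1° Ω.
Step 4 — Source phasor: V = 93.9∠4.6° V = 93.6 + j7.531 V.
Step 5 — Current: I = V / Z = 0.04254 + j0.003494 A = 0.04268∠4.7° A.
Step 6 — Complex power: S = V·I* = 4.008 - j0.006644 VA.
Step 7 — Real power: P = Re(S) = 4.008 W.
Step 8 — Reactive power: Q = Im(S) = -0.006644 VAR.
Step 9 — Apparent power: |S| = 4.008 VA.
Step 10 — Power factor: PF = P/|S| = 1 (leading).

(a) P = 4.008 W  (b) Q = -0.006644 VAR  (c) S = 4.008 VA  (d) PF = 1 (leading)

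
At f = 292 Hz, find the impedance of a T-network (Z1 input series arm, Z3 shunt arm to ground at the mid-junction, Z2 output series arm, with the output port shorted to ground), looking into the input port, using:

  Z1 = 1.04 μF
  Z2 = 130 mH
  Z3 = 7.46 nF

Step 1 — Angular frequency: ω = 2π·f = 2π·292 = 1835 rad/s.
Step 2 — Component impedances:
  Z1: Z = 1/(jωC) = -j/(ω·C) = 0 - j524.1 Ω
  Z2: Z = jωL = j·1835·0.13 = 0 + j238.5 Ω
  Z3: Z = 1/(jωC) = -j/(ω·C) = 0 - j7.306e+04 Ω
Step 3 — With the output port shorted to ground, the output series arm Z2 runs from the junction to ground; the shunt arm Z3 also runs from the junction to ground. They appear in parallel: Z3 || Z2 = 0 + j239.3 Ω.
Step 4 — Series with input arm Z1: Z_in = Z1 + (Z3 || Z2) = 0 - j284.8 Ω = 284.8∠-90.0° Ω.

Z = 0 - j284.8 Ω = 284.8∠-90.0° Ω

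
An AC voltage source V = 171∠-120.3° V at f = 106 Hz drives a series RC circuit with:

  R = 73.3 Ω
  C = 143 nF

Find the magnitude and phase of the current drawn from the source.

Step 1 — Angular frequency: ω = 2π·f = 2π·106 = 666 rad/s.
Step 2 — Component impedances:
  R: Z = R = 73.3 Ω
  C: Z = 1/(jωC) = -j/(ω·C) = 0 - j1.05e+04 Ω
Step 3 — Series combination: Z_total = R + C = 73.3 - j1.05e+04 Ω = 1.05e+04∠-89.6° Ω.
Step 4 — Source phasor: V = 171∠-120.3° V = -86.27 - j147.6 V.
Step 5 — Ohm's law: I = V / Z_total = (-86.27 - j147.6) / (73.3 - j1.05e+04) = 0.014 - j0.008315 A.
Step 6 — Convert to polar: |I| = 0.01629 A, ∠I = -30.7°.

I = 0.01629∠-30.7° A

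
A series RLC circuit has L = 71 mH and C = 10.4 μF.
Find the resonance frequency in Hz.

Step 1 — Resonance condition Im(Z)=0 gives ω₀ = 1/√(LC).
Step 2 — ω₀ = 1/√(0.071·1.04e-05) = 1164 rad/s.
Step 3 — f₀ = ω₀/(2π) = 185.2 Hz.

f₀ = 185.2 Hz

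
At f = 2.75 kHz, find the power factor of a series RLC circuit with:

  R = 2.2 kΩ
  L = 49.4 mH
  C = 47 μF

Step 1 — Angular frequency: ω = 2π·f = 2π·2750 = 1.728e+04 rad/s.
Step 2 — Component impedances:
  R: Z = R = 2200 Ω
  L: Z = jωL = j·1.728e+04·0.0494 = 0 + j853.6 Ω
  C: Z = 1/(jωC) = -j/(ω·C) = 0 - j1.231 Ω
Step 3 — Series combination: Z_total = R + L + C = 2200 + j852.3 Ω = 2359∠21.2° Ω.
Step 4 — Power factor: PF = cos(φ) = Re(Z)/|Z| = 2200/2359.3 = 0.9325.
Step 5 — Type: Im(Z) = 852.3 ⇒ lagging (phase φ = 21.2°).

PF = 0.9325 (lagging, φ = 21.2°)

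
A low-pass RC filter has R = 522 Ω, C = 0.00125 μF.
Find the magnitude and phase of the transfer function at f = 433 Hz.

Step 1 — Angular frequency: ω = 2π·433 = 2721 rad/s.
Step 2 — Transfer function: H(jω) = 1/(1 + jωRC).
Step 3 — Denominator: 1 + jωRC = 1 + j·2721·522·1.25e-09 = 1 + j0.001775.
Step 4 — H = 1 - j0.001775.
Step 5 — Magnitude: |H| = 1 (-0.0 dB); phase: φ = -0.1°.

|H| = 1 (-0.0 dB), φ = -0.1°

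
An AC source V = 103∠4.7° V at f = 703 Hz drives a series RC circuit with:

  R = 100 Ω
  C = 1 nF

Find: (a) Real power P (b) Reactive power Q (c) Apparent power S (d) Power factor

Step 1 — Angular frequency: ω = 2π·f = 2π·703 = 4417 rad/s.
Step 2 — Component impedances:
  R: Z = R = 100 Ω
  C: Z = 1/(jωC) = -j/(ω·C) = 0 - j2.264e+05 Ω
Step 3 — Series combination: Z_total = R + C = 100 - j2.264e+05 Ω = 2.264e+05∠-90.0° Ω.
Step 4 — Source phasor: V = 103∠4.7° V = 102.7 + j8.44 V.
Step 5 — Current: I = V / Z = -3.708e-05 + j0.0004534 A = 0.000455∠94.7° A.
Step 6 — Complex power: S = V·I* = 2.07e-05 - j0.04686 VA.
Step 7 — Real power: P = Re(S) = 2.07e-05 W.
Step 8 — Reactive power: Q = Im(S) = -0.04686 VAR.
Step 9 — Apparent power: |S| = 0.04686 VA.
Step 10 — Power factor: PF = P/|S| = 0.0004417 (leading).

(a) P = 2.07e-05 W  (b) Q = -0.04686 VAR  (c) S = 0.04686 VA  (d) PF = 0.0004417 (leading)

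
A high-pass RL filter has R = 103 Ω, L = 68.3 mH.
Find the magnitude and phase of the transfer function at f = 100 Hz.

Step 1 — Angular frequency: ω = 2π·100 = 628.3 rad/s.
Step 2 — Transfer function: H(jω) = jωL/(R + jωL).
Step 3 — Numerator jωL = j·42.91; denominator R + jωL = 103 + j42.91.
Step 4 — H = 0.1479 + j0.355.
Step 5 — Magnitude: |H| = 0.3846 (-8.3 dB); phase: φ = 67.4°.

|H| = 0.3846 (-8.3 dB), φ = 67.4°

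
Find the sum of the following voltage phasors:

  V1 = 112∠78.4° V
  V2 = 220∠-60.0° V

Step 1 — Convert each phasor to rectangular form:
  V1 = 112·(cos(78.4°) + j·sin(78.4°)) = 22.52 + j109.7 V
  V2 = 220·(cos(-60.0°) + j·sin(-60.0°)) = 110 - j190.5 V
Step 2 — Sum components: V_total = 132.5 - j80.81 V.
Step 3 — Convert to polar: |V_total| = 155.2 V, ∠V_total = -31.4°.

V_total = 155.2∠-31.4° V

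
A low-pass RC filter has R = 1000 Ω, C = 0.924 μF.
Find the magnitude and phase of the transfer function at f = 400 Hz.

Step 1 — Angular frequency: ω = 2π·400 = 2513 rad/s.
Step 2 — Transfer function: H(jω) = 1/(1 + jωRC).
Step 3 — Denominator: 1 + jωRC = 1 + j·2513·1000·9.24e-07 = 1 + j2.322.
Step 4 — H = 0.1564 - j0.3633.
Step 5 — Magnitude: |H| = 0.3955 (-8.1 dB); phase: φ = -66.7°.

|H| = 0.3955 (-8.1 dB), φ = -66.7°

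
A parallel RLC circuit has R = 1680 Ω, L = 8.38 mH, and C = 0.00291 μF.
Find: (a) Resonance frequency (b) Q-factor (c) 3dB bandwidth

Step 1 — Resonance: ω₀ = 1/√(LC) = 1/√(0.00838·2.91e-09) = 2.025e+05 rad/s.
Step 2 — f₀ = ω₀/(2π) = 3.223e+04 Hz.
Step 3 — Parallel Q: Q = R/(ω₀L) = 1680/(2.025e+05·0.00838) = 0.99.
Step 4 — Bandwidth: Δω = ω₀/Q = 2.045e+05 rad/s; BW = Δω/(2π) = 3.256e+04 Hz.

(a) f₀ = 3.223e+04 Hz  (b) Q = 0.99  (c) BW = 3.256e+04 Hz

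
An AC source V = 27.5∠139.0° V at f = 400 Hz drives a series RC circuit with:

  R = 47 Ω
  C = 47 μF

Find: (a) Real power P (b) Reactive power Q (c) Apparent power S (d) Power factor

Step 1 — Angular frequency: ω = 2π·f = 2π·400 = 2513 rad/s.
Step 2 — Component impedances:
  R: Z = R = 47 Ω
  C: Z = 1/(jωC) = -j/(ω·C) = 0 - j8.466 Ω
Step 3 — Series combination: Z_total = R + C = 47 - j8.466 Ω = 47.76∠-10.2° Ω.
Step 4 — Source phasor: V = 27.5∠139.0° V = -20.75 + j18.04 V.
Step 5 — Current: I = V / Z = -0.4947 + j0.2948 A = 0.5758∠149.2° A.
Step 6 — Complex power: S = V·I* = 15.58 - j2.807 VA.
Step 7 — Real power: P = Re(S) = 15.58 W.
Step 8 — Reactive power: Q = Im(S) = -2.807 VAR.
Step 9 — Apparent power: |S| = 15.84 VA.
Step 10 — Power factor: PF = P/|S| = 0.9842 (leading).

(a) P = 15.58 W  (b) Q = -2.807 VAR  (c) S = 15.84 VA  (d) PF = 0.9842 (leading)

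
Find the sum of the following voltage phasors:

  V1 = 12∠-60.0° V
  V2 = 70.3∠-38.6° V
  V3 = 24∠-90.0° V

Step 1 — Convert each phasor to rectangular form:
  V1 = 12·(cos(-60.0°) + j·sin(-60.0°)) = 6 - j10.39 V
  V2 = 70.3·(cos(-38.6°) + j·sin(-38.6°)) = 54.94 - j43.86 V
  V3 = 24·(cos(-90.0°) + j·sin(-90.0°)) = 0 - j24 V
Step 2 — Sum components: V_total = 60.94 - j78.25 V.
Step 3 — Convert to polar: |V_total| = 99.18 V, ∠V_total = -52.1°.

V_total = 99.18∠-52.1° V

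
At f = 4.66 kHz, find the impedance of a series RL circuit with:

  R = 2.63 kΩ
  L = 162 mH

Step 1 — Angular frequency: ω = 2π·f = 2π·4660 = 2.928e+04 rad/s.
Step 2 — Component impedances:
  R: Z = R = 2630 Ω
  L: Z = jωL = j·2.928e+04·0.162 = 0 + j4743 Ω
Step 3 — Series combination: Z_total = R + L = 2630 + j4743 Ω = 5424∠61.0° Ω.

Z = 2630 + j4743 Ω = 5424∠61.0° Ω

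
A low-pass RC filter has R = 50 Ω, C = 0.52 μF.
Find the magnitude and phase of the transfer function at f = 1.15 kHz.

Step 1 — Angular frequency: ω = 2π·1150 = 7226 rad/s.
Step 2 — Transfer function: H(jω) = 1/(1 + jωRC).
Step 3 — Denominator: 1 + jωRC = 1 + j·7226·50·5.2e-07 = 1 + j0.1879.
Step 4 — H = 0.9659 - j0.1815.
Step 5 — Magnitude: |H| = 0.9828 (-0.2 dB); phase: φ = -10.6°.

|H| = 0.9828 (-0.2 dB), φ = -10.6°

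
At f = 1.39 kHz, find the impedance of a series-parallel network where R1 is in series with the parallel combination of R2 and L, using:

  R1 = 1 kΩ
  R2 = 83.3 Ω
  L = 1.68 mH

Step 1 — Angular frequency: ω = 2π·f = 2π·1390 = 8734 rad/s.
Step 2 — Component impedances:
  R1: Z = R = 1000 Ω
  R2: Z = R = 83.3 Ω
  L: Z = jωL = j·8734·0.00168 = 0 + j14.67 Ω
Step 3 — Parallel branch: R2 || L = 1/(1/R2 + 1/L) = 2.507 + j14.23 Ω.
Step 4 — Series with R1: Z_total = R1 + (R2 || L) = 1003 + j14.23 Ω = 1003∠0.8° Ω.

Z = 1003 + j14.23 Ω = 1003∠0.8° Ω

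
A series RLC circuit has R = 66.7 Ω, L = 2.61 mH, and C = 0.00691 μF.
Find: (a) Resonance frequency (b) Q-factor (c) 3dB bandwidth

Step 1 — Resonance condition Im(Z)=0 gives ω₀ = 1/√(LC).
Step 2 — ω₀ = 1/√(0.00261·6.91e-09) = 2.355e+05 rad/s.
Step 3 — f₀ = ω₀/(2π) = 3.748e+04 Hz.
Step 4 — Series Q: Q = ω₀L/R = 2.355e+05·0.00261/66.7 = 9.214.
Step 5 — 3dB bandwidth: Δω = ω₀/Q = 2.556e+04 rad/s; BW = Δω/(2π) = 4067 Hz.

(a) f₀ = 3.748e+04 Hz  (b) Q = 9.214  (c) BW = 4067 Hz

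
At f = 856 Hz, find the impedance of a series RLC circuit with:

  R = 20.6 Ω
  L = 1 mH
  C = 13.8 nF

Step 1 — Angular frequency: ω = 2π·f = 2π·856 = 5378 rad/s.
Step 2 — Component impedances:
  R: Z = R = 20.6 Ω
  L: Z = jωL = j·5378·0.001 = 0 + j5.378 Ω
  C: Z = 1/(jωC) = -j/(ω·C) = 0 - j1.347e+04 Ω
Step 3 — Series combination: Z_total = R + L + C = 20.6 - j1.347e+04 Ω = 1.347e+04∠-89.9° Ω.

Z = 20.6 - j1.347e+04 Ω = 1.347e+04∠-89.9° Ω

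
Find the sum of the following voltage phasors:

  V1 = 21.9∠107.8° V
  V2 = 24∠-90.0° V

Step 1 — Convert each phasor to rectangular form:
  V1 = 21.9·(cos(107.8°) + j·sin(107.8°)) = -6.695 + j20.85 V
  V2 = 24·(cos(-90.0°) + j·sin(-90.0°)) = 0 - j24 V
Step 2 — Sum components: V_total = -6.695 - j3.148 V.
Step 3 — Convert to polar: |V_total| = 7.398 V, ∠V_total = -154.8°.

V_total = 7.398∠-154.8° V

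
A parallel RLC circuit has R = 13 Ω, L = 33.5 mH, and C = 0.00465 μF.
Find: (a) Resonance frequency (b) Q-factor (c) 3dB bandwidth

Step 1 — Resonance: ω₀ = 1/√(LC) = 1/√(0.0335·4.65e-09) = 8.012e+04 rad/s.
Step 2 — f₀ = ω₀/(2π) = 1.275e+04 Hz.
Step 3 — Parallel Q: Q = R/(ω₀L) = 13/(8.012e+04·0.0335) = 0.004843.
Step 4 — Bandwidth: Δω = ω₀/Q = 1.654e+07 rad/s; BW = Δω/(2π) = 2.633e+06 Hz.

(a) f₀ = 1.275e+04 Hz  (b) Q = 0.004843  (c) BW = 2.633e+06 Hz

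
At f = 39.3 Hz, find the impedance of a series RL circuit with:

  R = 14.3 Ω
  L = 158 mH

Step 1 — Angular frequency: ω = 2π·f = 2π·39.3 = 246.9 rad/s.
Step 2 — Component impedances:
  R: Z = R = 14.3 Ω
  L: Z = jωL = j·246.9·0.158 = 0 + j39.01 Ω
Step 3 — Series combination: Z_total = R + L = 14.3 + j39.01 Ω = 41.55∠69.9° Ω.

Z = 14.3 + j39.01 Ω = 41.55∠69.9° Ω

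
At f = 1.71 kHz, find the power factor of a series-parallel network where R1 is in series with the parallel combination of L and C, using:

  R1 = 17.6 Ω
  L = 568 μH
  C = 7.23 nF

Step 1 — Angular frequency: ω = 2π·f = 2π·1710 = 1.074e+04 rad/s.
Step 2 — Component impedances:
  R1: Z = R = 17.6 Ω
  L: Z = jωL = j·1.074e+04·0.000568 = 0 + j6.103 Ω
  C: Z = 1/(jωC) = -j/(ω·C) = 0 - j1.287e+04 Ω
Step 3 — Parallel branch: L || C = 1/(1/L + 1/C) = 0 + j6.106 Ω.
Step 4 — Series with R1: Z_total = R1 + (L || C) = 17.6 + j6.106 Ω = 18.63∠19.1° Ω.
Step 5 — Power factor: PF = cos(φ) = Re(Z)/|Z| = 17.6/18.629 = 0.9448.
Step 6 — Type: Im(Z) = 6.106 ⇒ lagging (phase φ = 19.1°).

PF = 0.9448 (lagging, φ = 19.1°)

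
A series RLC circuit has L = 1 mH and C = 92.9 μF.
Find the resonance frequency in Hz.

Step 1 — Resonance condition Im(Z)=0 gives ω₀ = 1/√(LC).
Step 2 — ω₀ = 1/√(0.001·9.29e-05) = 3281 rad/s.
Step 3 — f₀ = ω₀/(2π) = 522.2 Hz.

f₀ = 522.2 Hz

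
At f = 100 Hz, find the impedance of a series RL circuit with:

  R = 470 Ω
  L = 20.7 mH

Step 1 — Angular frequency: ω = 2π·f = 2π·100 = 628.3 rad/s.
Step 2 — Component impedances:
  R: Z = R = 470 Ω
  L: Z = jωL = j·628.3·0.0207 = 0 + j13.01 Ω
Step 3 — Series combination: Z_total = R + L = 470 + j13.01 Ω = 470.2∠1.6° Ω.

Z = 470 + j13.01 Ω = 470.2∠1.6° Ω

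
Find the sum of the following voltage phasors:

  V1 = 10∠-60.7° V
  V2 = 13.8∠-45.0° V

Step 1 — Convert each phasor to rectangular form:
  V1 = 10·(cos(-60.7°) + j·sin(-60.7°)) = 4.894 - j8.721 V
  V2 = 13.8·(cos(-45.0°) + j·sin(-45.0°)) = 9.758 - j9.758 V
Step 2 — Sum components: V_total = 14.65 - j18.48 V.
Step 3 — Convert to polar: |V_total| = 23.58 V, ∠V_total = -51.6°.

V_total = 23.58∠-51.6° V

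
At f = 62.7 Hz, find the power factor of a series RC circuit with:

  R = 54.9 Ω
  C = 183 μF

Step 1 — Angular frequency: ω = 2π·f = 2π·62.7 = 394 rad/s.
Step 2 — Component impedances:
  R: Z = R = 54.9 Ω
  C: Z = 1/(jωC) = -j/(ω·C) = 0 - j13.87 Ω
Step 3 — Series combination: Z_total = R + C = 54.9 - j13.87 Ω = 56.63∠-14.2° Ω.
Step 4 — Power factor: PF = cos(φ) = Re(Z)/|Z| = 54.9/56.63 = 0.9695.
Step 5 — Type: Im(Z) = -13.87 ⇒ leading (phase φ = -14.2°).

PF = 0.9695 (leading, φ = -14.2°)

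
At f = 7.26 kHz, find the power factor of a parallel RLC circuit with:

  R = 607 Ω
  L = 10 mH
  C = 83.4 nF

Step 1 — Angular frequency: ω = 2π·f = 2π·7260 = 4.562e+04 rad/s.
Step 2 — Component impedances:
  R: Z = R = 607 Ω
  L: Z = jωL = j·4.562e+04·0.01 = 0 + j456.2 Ω
  C: Z = 1/(jωC) = -j/(ω·C) = 0 - j262.9 Ω
Step 3 — Parallel combination: 1/Z_total = 1/R + 1/L + 1/C; Z_total = 310.1 - j303.4 Ω = 433.8∠-44.4° Ω.
Step 4 — Power factor: PF = cos(φ) = Re(Z)/|Z| = 310.07/433.84 = 0.7147.
Step 5 — Type: Im(Z) = -303.4 ⇒ leading (phase φ = -44.4°).

PF = 0.7147 (leading, φ = -44.4°)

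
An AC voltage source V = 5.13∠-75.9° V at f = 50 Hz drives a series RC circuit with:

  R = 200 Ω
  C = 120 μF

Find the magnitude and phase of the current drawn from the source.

Step 1 — Angular frequency: ω = 2π·f = 2π·50 = 314.2 rad/s.
Step 2 — Component impedances:
  R: Z = R = 200 Ω
  C: Z = 1/(jωC) = -j/(ω·C) = 0 - j26.53 Ω
Step 3 — Series combination: Z_total = R + C = 200 - j26.53 Ω = 201.8∠-7.6° Ω.
Step 4 — Source phasor: V = 5.13∠-75.9° V = 1.25 - j4.975 V.
Step 5 — Ohm's law: I = V / Z_total = (1.25 - j4.975) / (200 - j26.53) = 0.009383 - j0.02363 A.
Step 6 — Convert to polar: |I| = 0.02543 A, ∠I = -68.3°.

I = 0.02543∠-68.3° A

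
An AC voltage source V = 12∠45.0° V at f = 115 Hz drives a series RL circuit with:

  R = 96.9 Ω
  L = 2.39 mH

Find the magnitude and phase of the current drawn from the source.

Step 1 — Angular frequency: ω = 2π·f = 2π·115 = 722.6 rad/s.
Step 2 — Component impedances:
  R: Z = R = 96.9 Ω
  L: Z = jωL = j·722.6·0.00239 = 0 + j1.727 Ω
Step 3 — Series combination: Z_total = R + L = 96.9 + j1.727 Ω = 96.92∠1.0° Ω.
Step 4 — Source phasor: V = 12∠45.0° V = 8.485 + j8.485 V.
Step 5 — Ohm's law: I = V / Z_total = (8.485 + j8.485) / (96.9 + j1.727) = 0.0891 + j0.08598 A.
Step 6 — Convert to polar: |I| = 0.1238 A, ∠I = 44.0°.

I = 0.1238∠44.0° A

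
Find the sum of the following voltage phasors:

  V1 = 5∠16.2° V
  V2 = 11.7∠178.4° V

Step 1 — Convert each phasor to rectangular form:
  V1 = 5·(cos(16.2°) + j·sin(16.2°)) = 4.801 + j1.395 V
  V2 = 11.7·(cos(178.4°) + j·sin(178.4°)) = -11.7 + j0.3267 V
Step 2 — Sum components: V_total = -6.894 + j1.722 V.
Step 3 — Convert to polar: |V_total| = 7.106 V, ∠V_total = 166.0°.

V_total = 7.106∠166.0° V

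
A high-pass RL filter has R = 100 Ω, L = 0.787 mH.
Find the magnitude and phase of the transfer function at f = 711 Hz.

Step 1 — Angular frequency: ω = 2π·711 = 4467 rad/s.
Step 2 — Transfer function: H(jω) = jωL/(R + jωL).
Step 3 — Numerator jωL = j·3.516; denominator R + jωL = 100 + j3.516.
Step 4 — H = 0.001235 + j0.03511.
Step 5 — Magnitude: |H| = 0.03514 (-29.1 dB); phase: φ = 88.0°.

|H| = 0.03514 (-29.1 dB), φ = 88.0°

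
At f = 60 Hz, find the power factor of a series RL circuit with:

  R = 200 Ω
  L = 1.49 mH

Step 1 — Angular frequency: ω = 2π·f = 2π·60 = 377 rad/s.
Step 2 — Component impedances:
  R: Z = R = 200 Ω
  L: Z = jωL = j·377·0.00149 = 0 + j0.5617 Ω
Step 3 — Series combination: Z_total = R + L = 200 + j0.5617 Ω = 200∠0.2° Ω.
Step 4 — Power factor: PF = cos(φ) = Re(Z)/|Z| = 200/200 = 1.
Step 5 — Type: Im(Z) = 0.5617 ⇒ lagging (phase φ = 0.2°).

PF = 1 (lagging, φ = 0.2°)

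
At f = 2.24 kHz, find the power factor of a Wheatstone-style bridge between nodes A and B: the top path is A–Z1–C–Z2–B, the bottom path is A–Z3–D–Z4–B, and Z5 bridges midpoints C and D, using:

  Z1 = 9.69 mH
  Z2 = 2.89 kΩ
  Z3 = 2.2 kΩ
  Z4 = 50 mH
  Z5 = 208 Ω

Step 1 — Angular frequency: ω = 2π·f = 2π·2240 = 1.407e+04 rad/s.
Step 2 — Component impedances:
  Z1: Z = jωL = j·1.407e+04·0.00969 = 0 + j136.4 Ω
  Z2: Z = R = 2890 Ω
  Z3: Z = R = 2200 Ω
  Z4: Z = jωL = j·1.407e+04·0.05 = 0 + j703.7 Ω
  Z5: Z = R = 208 Ω
Step 3 — Bridge requires nodal analysis (the Z5 bridge couples midpoints C and D, so the two paths cannot be reduced to a simple series/parallel combination). Setting node B to ground and injecting 1 A at node A, the 3-node admittance system at A, C, D solves to V_A = Z_AB = 315 + j704.8 Ω = 772∠65.9° Ω.
Step 4 — Power factor: PF = cos(φ) = Re(Z)/|Z| = 315/772 = 0.408.
Step 5 — Type: Im(Z) = 704.8 ⇒ lagging (phase φ = 65.9°).

PF = 0.408 (lagging, φ = 65.9°)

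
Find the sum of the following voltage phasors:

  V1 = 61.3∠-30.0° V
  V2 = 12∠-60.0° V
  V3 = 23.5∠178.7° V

Step 1 — Convert each phasor to rectangular form:
  V1 = 61.3·(cos(-30.0°) + j·sin(-30.0°)) = 53.09 - j30.65 V
  V2 = 12·(cos(-60.0°) + j·sin(-60.0°)) = 6 - j10.39 V
  V3 = 23.5·(cos(178.7°) + j·sin(178.7°)) = -23.49 + j0.5332 V
Step 2 — Sum components: V_total = 35.59 - j40.51 V.
Step 3 — Convert to polar: |V_total| = 53.92 V, ∠V_total = -48.7°.

V_total = 53.92∠-48.7° V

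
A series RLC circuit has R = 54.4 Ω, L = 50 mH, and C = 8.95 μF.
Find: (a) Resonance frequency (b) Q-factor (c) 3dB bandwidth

Step 1 — Resonance condition Im(Z)=0 gives ω₀ = 1/√(LC).
Step 2 — ω₀ = 1/√(0.05·8.95e-06) = 1495 rad/s.
Step 3 — f₀ = ω₀/(2π) = 237.9 Hz.
Step 4 — Series Q: Q = ω₀L/R = 1495·0.05/54.4 = 1.374.
Step 5 — 3dB bandwidth: Δω = ω₀/Q = 1088 rad/s; BW = Δω/(2π) = 173.2 Hz.

(a) f₀ = 237.9 Hz  (b) Q = 1.374  (c) BW = 173.2 Hz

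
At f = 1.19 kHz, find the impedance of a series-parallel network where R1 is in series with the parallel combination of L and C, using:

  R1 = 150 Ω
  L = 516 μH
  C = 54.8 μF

Step 1 — Angular frequency: ω = 2π·f = 2π·1190 = 7477 rad/s.
Step 2 — Component impedances:
  R1: Z = R = 150 Ω
  L: Z = jωL = j·7477·0.000516 = 0 + j3.858 Ω
  C: Z = 1/(jωC) = -j/(ω·C) = 0 - j2.441 Ω
Step 3 — Parallel branch: L || C = 1/(1/L + 1/C) = 0 - j6.642 Ω.
Step 4 — Series with R1: Z_total = R1 + (L || C) = 150 - j6.642 Ω = 150.1∠-2.5° Ω.

Z = 150 - j6.642 Ω = 150.1∠-2.5° Ω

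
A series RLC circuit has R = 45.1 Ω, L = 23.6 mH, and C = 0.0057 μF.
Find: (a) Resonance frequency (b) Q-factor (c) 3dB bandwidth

Step 1 — Resonance condition Im(Z)=0 gives ω₀ = 1/√(LC).
Step 2 — ω₀ = 1/√(0.0236·5.7e-09) = 8.622e+04 rad/s.
Step 3 — f₀ = ω₀/(2π) = 1.372e+04 Hz.
Step 4 — Series Q: Q = ω₀L/R = 8.622e+04·0.0236/45.1 = 45.12.
Step 5 — 3dB bandwidth: Δω = ω₀/Q = 1911 rad/s; BW = Δω/(2π) = 304.1 Hz.

(a) f₀ = 1.372e+04 Hz  (b) Q = 45.12  (c) BW = 304.1 Hz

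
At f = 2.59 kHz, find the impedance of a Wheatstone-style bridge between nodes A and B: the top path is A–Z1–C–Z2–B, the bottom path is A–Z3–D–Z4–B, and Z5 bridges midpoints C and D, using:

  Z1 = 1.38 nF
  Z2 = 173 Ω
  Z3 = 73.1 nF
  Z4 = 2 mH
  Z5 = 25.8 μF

Step 1 — Angular frequency: ω = 2π·f = 2π·2590 = 1.627e+04 rad/s.
Step 2 — Component impedances:
  Z1: Z = 1/(jωC) = -j/(ω·C) = 0 - j4.453e+04 Ω
  Z2: Z = R = 173 Ω
  Z3: Z = 1/(jωC) = -j/(ω·C) = 0 - j840.6 Ω
  Z4: Z = jωL = j·1.627e+04·0.002 = 0 + j32.55 Ω
  Z5: Z = 1/(jωC) = -j/(ω·C) = 0 - j2.382 Ω
Step 3 — Bridge requires nodal analysis (the Z5 bridge couples midpoints C and D, so the two paths cannot be reduced to a simple series/parallel combination). Setting node B to ground and injecting 1 A at node A, the 3-node admittance system at A, C, D solves to V_A = Z_AB = 5.926 - j793.5 Ω = 793.6∠-89.6° Ω.

Z = 5.926 - j793.5 Ω = 793.6∠-89.6° Ω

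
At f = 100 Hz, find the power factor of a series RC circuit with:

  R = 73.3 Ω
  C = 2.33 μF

Step 1 — Angular frequency: ω = 2π·f = 2π·100 = 628.3 rad/s.
Step 2 — Component impedances:
  R: Z = R = 73.3 Ω
  C: Z = 1/(jωC) = -j/(ω·C) = 0 - j683.1 Ω
Step 3 — Series combination: Z_total = R + C = 73.3 - j683.1 Ω = 687∠-83.9° Ω.
Step 4 — Power factor: PF = cos(φ) = Re(Z)/|Z| = 73.3/687 = 0.1067.
Step 5 — Type: Im(Z) = -683.1 ⇒ leading (phase φ = -83.9°).

PF = 0.1067 (leading, φ = -83.9°)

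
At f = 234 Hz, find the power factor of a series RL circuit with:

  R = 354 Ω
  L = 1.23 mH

Step 1 — Angular frequency: ω = 2π·f = 2π·234 = 1470 rad/s.
Step 2 — Component impedances:
  R: Z = R = 354 Ω
  L: Z = jωL = j·1470·0.00123 = 0 + j1.808 Ω
Step 3 — Series combination: Z_total = R + L = 354 + j1.808 Ω = 354∠0.3° Ω.
Step 4 — Power factor: PF = cos(φ) = Re(Z)/|Z| = 354/354 = 1.
Step 5 — Type: Im(Z) = 1.808 ⇒ lagging (phase φ = 0.3°).

PF = 1 (lagging, φ = 0.3°)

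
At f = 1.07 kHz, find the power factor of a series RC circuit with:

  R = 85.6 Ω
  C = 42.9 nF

Step 1 — Angular frequency: ω = 2π·f = 2π·1070 = 6723 rad/s.
Step 2 — Component impedances:
  R: Z = R = 85.6 Ω
  C: Z = 1/(jωC) = -j/(ω·C) = 0 - j3467 Ω
Step 3 — Series combination: Z_total = R + C = 85.6 - j3467 Ω = 3468∠-88.6° Ω.
Step 4 — Power factor: PF = cos(φ) = Re(Z)/|Z| = 85.6/3468 = 0.02468.
Step 5 — Type: Im(Z) = -3467 ⇒ leading (phase φ = -88.6°).

PF = 0.02468 (leading, φ = -88.6°)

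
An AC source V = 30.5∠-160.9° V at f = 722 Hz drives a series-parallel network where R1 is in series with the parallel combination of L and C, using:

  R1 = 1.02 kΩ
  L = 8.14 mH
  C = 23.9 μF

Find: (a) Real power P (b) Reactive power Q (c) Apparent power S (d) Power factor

Step 1 — Angular frequency: ω = 2π·f = 2π·722 = 4536 rad/s.
Step 2 — Component impedances:
  R1: Z = R = 1020 Ω
  L: Z = jωL = j·4536·0.00814 = 0 + j36.93 Ω
  C: Z = 1/(jωC) = -j/(ω·C) = 0 - j9.223 Ω
Step 3 — Parallel branch: L || C = 1/(1/L + 1/C) = 0 - j12.29 Ω.
Step 4 — Series with R1: Z_total = R1 + (L || C) = 1020 - j12.29 Ω = 1020∠-0.7° Ω.
Step 5 — Source phasor: V = 30.5∠-160.9° V = -28.82 - j9.98 V.
Step 6 — Current: I = V / Z = -0.02813 - j0.01012 A = 0.0299∠-160.2° A.
Step 7 — Complex power: S = V·I* = 0.9119 - j0.01099 VA.
Step 8 — Real power: P = Re(S) = 0.9119 W.
Step 9 — Reactive power: Q = Im(S) = -0.01099 VAR.
Step 10 — Apparent power: |S| = 0.9119 VA.
Step 11 — Power factor: PF = P/|S| = 0.9999 (leading).

(a) P = 0.9119 W  (b) Q = -0.01099 VAR  (c) S = 0.9119 VA  (d) PF = 0.9999 (leading)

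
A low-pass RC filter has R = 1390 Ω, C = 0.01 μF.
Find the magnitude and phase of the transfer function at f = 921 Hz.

Step 1 — Angular frequency: ω = 2π·921 = 5787 rad/s.
Step 2 — Transfer function: H(jω) = 1/(1 + jωRC).
Step 3 — Denominator: 1 + jωRC = 1 + j·5787·1390·1e-08 = 1 + j0.08044.
Step 4 — H = 0.9936 - j0.07992.
Step 5 — Magnitude: |H| = 0.9968 (-0.0 dB); phase: φ = -4.6°.

|H| = 0.9968 (-0.0 dB), φ = -4.6°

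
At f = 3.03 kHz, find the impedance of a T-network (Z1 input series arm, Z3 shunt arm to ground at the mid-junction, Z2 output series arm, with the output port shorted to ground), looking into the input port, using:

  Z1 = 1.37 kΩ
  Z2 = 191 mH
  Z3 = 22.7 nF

Step 1 — Angular frequency: ω = 2π·f = 2π·3030 = 1.904e+04 rad/s.
Step 2 — Component impedances:
  Z1: Z = R = 1370 Ω
  Z2: Z = jωL = j·1.904e+04·0.191 = 0 + j3636 Ω
  Z3: Z = 1/(jωC) = -j/(ω·C) = 0 - j2314 Ω
Step 3 — With the output port shorted to ground, the output series arm Z2 runs from the junction to ground; the shunt arm Z3 also runs from the junction to ground. They appear in parallel: Z3 || Z2 = 0 - j6363 Ω.
Step 4 — Series with input arm Z1: Z_in = Z1 + (Z3 || Z2) = 1370 - j6363 Ω = 6509∠-77.8° Ω.

Z = 1370 - j6363 Ω = 6509∠-77.8° Ω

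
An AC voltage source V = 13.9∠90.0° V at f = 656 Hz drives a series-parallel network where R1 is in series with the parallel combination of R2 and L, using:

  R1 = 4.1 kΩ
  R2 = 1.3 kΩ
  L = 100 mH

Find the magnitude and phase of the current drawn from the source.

Step 1 — Angular frequency: ω = 2π·f = 2π·656 = 4122 rad/s.
Step 2 — Component impedances:
  R1: Z = R = 4100 Ω
  R2: Z = R = 1300 Ω
  L: Z = jωL = j·4122·0.1 = 0 + j412.2 Ω
Step 3 — Parallel branch: R2 || L = 1/(1/R2 + 1/L) = 118.7 + j374.5 Ω.
Step 4 — Series with R1: Z_total = R1 + (R2 || L) = 4219 + j374.5 Ω = 4235∠5.1° Ω.
Step 5 — Source phasor: V = 13.9∠90.0° V = 0 + j13.9 V.
Step 6 — Ohm's law: I = V / Z_total = (0 + j13.9) / (4219 + j374.5) = 0.0002902 + j0.003269 A.
Step 7 — Convert to polar: |I| = 0.003282 A, ∠I = 84.9°.

I = 0.003282∠84.9° A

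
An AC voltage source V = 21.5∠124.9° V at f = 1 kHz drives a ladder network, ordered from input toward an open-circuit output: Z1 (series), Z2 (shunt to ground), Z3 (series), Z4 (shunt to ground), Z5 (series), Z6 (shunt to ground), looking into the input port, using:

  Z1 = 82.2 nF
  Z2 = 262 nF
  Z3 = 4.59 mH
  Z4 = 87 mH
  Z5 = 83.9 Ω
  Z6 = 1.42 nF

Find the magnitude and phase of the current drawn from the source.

Step 1 — Angular frequency: ω = 2π·f = 2π·1000 = 6283 rad/s.
Step 2 — Component impedances:
  Z1: Z = 1/(jωC) = -j/(ω·C) = 0 - j1936 Ω
  Z2: Z = 1/(jωC) = -j/(ω·C) = 0 - j607.5 Ω
  Z3: Z = jωL = j·6283·0.00459 = 0 + j28.84 Ω
  Z4: Z = jωL = j·6283·0.087 = 0 + j546.6 Ω
  Z5: Z = R = 83.9 Ω
  Z6: Z = 1/(jωC) = -j/(ω·C) = 0 - j1.121e+05 Ω
Step 3 — Ladder network (open output): work backward from the far end, alternating series and parallel combinations. Z_in = 0.8659 + j1.005e+04 Ω = 1.005e+04∠90.0° Ω.
Step 4 — Source phasor: V = 21.5∠124.9° V = -12.3 + j17.63 V.
Step 5 — Ohm's law: I = V / Z_total = (-12.3 + j17.63) / (0.8659 + j1.005e+04) = 0.001755 + j0.001224 A.
Step 6 — Convert to polar: |I| = 0.00214 A, ∠I = 34.9°.

I = 0.00214∠34.9° A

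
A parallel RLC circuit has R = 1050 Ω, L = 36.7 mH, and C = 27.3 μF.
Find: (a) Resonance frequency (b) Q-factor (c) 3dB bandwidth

Step 1 — Resonance: ω₀ = 1/√(LC) = 1/√(0.0367·2.73e-05) = 999 rad/s.
Step 2 — f₀ = ω₀/(2π) = 159 Hz.
Step 3 — Parallel Q: Q = R/(ω₀L) = 1050/(999·0.0367) = 28.64.
Step 4 — Bandwidth: Δω = ω₀/Q = 34.89 rad/s; BW = Δω/(2π) = 5.552 Hz.

(a) f₀ = 159 Hz  (b) Q = 28.64  (c) BW = 5.552 Hz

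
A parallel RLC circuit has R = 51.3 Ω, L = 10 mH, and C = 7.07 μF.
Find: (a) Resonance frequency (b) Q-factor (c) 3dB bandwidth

Step 1 — Resonance: ω₀ = 1/√(LC) = 1/√(0.01·7.07e-06) = 3761 rad/s.
Step 2 — f₀ = ω₀/(2π) = 598.6 Hz.
Step 3 — Parallel Q: Q = R/(ω₀L) = 51.3/(3761·0.01) = 1.364.
Step 4 — Bandwidth: Δω = ω₀/Q = 2757 rad/s; BW = Δω/(2π) = 438.8 Hz.

(a) f₀ = 598.6 Hz  (b) Q = 1.364  (c) BW = 438.8 Hz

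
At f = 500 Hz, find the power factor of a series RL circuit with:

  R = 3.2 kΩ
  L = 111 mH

Step 1 — Angular frequency: ω = 2π·f = 2π·500 = 3142 rad/s.
Step 2 — Component impedances:
  R: Z = R = 3200 Ω
  L: Z = jωL = j·3142·0.111 = 0 + j348.7 Ω
Step 3 — Series combination: Z_total = R + L = 3200 + j348.7 Ω = 3219∠6.2° Ω.
Step 4 — Power factor: PF = cos(φ) = Re(Z)/|Z| = 3200/3219 = 0.9941.
Step 5 — Type: Im(Z) = 348.7 ⇒ lagging (phase φ = 6.2°).

PF = 0.9941 (lagging, φ = 6.2°)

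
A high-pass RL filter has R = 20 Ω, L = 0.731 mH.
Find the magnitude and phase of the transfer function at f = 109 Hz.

Step 1 — Angular frequency: ω = 2π·109 = 684.9 rad/s.
Step 2 — Transfer function: H(jω) = jωL/(R + jωL).
Step 3 — Numerator jωL = j·0.5006; denominator R + jωL = 20 + j0.5006.
Step 4 — H = 0.0006262 + j0.02502.
Step 5 — Magnitude: |H| = 0.02502 (-32.0 dB); phase: φ = 88.6°.

|H| = 0.02502 (-32.0 dB), φ = 88.6°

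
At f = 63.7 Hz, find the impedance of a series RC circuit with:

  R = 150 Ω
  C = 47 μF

Step 1 — Angular frequency: ω = 2π·f = 2π·63.7 = 400.2 rad/s.
Step 2 — Component impedances:
  R: Z = R = 150 Ω
  C: Z = 1/(jωC) = -j/(ω·C) = 0 - j53.16 Ω
Step 3 — Series combination: Z_total = R + C = 150 - j53.16 Ω = 159.1∠-19.5° Ω.

Z = 150 - j53.16 Ω = 159.1∠-19.5° Ω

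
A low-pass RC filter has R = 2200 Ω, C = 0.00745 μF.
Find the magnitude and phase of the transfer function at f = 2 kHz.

Step 1 — Angular frequency: ω = 2π·2000 = 1.257e+04 rad/s.
Step 2 — Transfer function: H(jω) = 1/(1 + jωRC).
Step 3 — Denominator: 1 + jωRC = 1 + j·1.257e+04·2200·7.45e-09 = 1 + j0.206.
Step 4 — H = 0.9593 - j0.1976.
Step 5 — Magnitude: |H| = 0.9794 (-0.2 dB); phase: φ = -11.6°.

|H| = 0.9794 (-0.2 dB), φ = -11.6°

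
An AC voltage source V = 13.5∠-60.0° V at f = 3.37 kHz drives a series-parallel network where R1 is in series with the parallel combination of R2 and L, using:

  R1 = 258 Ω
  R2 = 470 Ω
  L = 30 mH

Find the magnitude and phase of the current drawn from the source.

Step 1 — Angular frequency: ω = 2π·f = 2π·3370 = 2.117e+04 rad/s.
Step 2 — Component impedances:
  R1: Z = R = 258 Ω
  R2: Z = R = 470 Ω
  L: Z = jωL = j·2.117e+04·0.03 = 0 + j635.2 Ω
Step 3 — Parallel branch: R2 || L = 1/(1/R2 + 1/L) = 303.7 + j224.7 Ω.
Step 4 — Series with R1: Z_total = R1 + (R2 || L) = 561.7 + j224.7 Ω = 605∠21.8° Ω.
Step 5 — Source phasor: V = 13.5∠-60.0° V = 6.75 - j11.69 V.
Step 6 — Ohm's law: I = V / Z_total = (6.75 - j11.69) / (561.7 + j224.7) = 0.003181 - j0.02209 A.
Step 7 — Convert to polar: |I| = 0.02231 A, ∠I = -81.8°.

I = 0.02231∠-81.8° A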